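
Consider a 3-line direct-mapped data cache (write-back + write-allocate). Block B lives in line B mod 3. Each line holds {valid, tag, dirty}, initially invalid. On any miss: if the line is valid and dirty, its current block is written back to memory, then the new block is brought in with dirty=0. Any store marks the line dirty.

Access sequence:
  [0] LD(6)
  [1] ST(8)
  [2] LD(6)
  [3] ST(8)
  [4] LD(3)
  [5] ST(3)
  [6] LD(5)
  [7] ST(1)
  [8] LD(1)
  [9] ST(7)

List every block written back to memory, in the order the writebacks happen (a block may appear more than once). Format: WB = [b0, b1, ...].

0: R B6 → L0 miss [-]
1: W B8 → L2 miss [D]
2: R B6 → L0 hit [-]
3: W B8 → L2 hit [D]
4: R B3 → L0 miss [-]
5: W B3 → L0 hit [D]
6: R B5 → L2 miss wb→B8 [-]
7: W B1 → L1 miss [D]
8: R B1 → L1 hit [D]
9: W B7 → L1 miss wb→B1 [D]

WB = [8, 1]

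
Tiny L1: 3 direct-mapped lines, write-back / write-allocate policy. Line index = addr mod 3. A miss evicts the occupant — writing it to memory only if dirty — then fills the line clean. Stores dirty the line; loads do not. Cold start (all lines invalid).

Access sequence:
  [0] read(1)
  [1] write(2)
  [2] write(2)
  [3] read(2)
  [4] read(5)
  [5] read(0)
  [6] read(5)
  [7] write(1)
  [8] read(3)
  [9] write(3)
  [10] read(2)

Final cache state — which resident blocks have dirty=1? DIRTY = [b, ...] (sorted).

DIRTY = [1, 3]

  0 | R B1 → L1 miss [-]
  1 | W B2 → L2 miss [D]
  2 | W B2 → L2 hit [D]
  3 | R B2 → L2 hit [D]
  4 | R B5 → L2 miss wb→B2 [-]
  5 | R B0 → L0 miss [-]
  6 | R B5 → L2 hit [-]
  7 | W B1 → L1 hit [D]
  8 | R B3 → L0 miss [-]
  9 | W B3 → L0 hit [D]
  10 | R B2 → L2 miss [-]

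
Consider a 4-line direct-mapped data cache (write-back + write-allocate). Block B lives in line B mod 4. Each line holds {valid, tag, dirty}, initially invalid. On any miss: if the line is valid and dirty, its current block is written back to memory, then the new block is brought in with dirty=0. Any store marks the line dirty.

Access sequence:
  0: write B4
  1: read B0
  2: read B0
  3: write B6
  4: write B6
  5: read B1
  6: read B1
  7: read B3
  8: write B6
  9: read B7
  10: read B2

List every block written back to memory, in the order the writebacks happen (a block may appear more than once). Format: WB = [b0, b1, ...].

0: W B4 -> L0 miss  d=D]
1: R B0 -> L0 miss wb->B4  d=-]
2: R B0 -> L0 hit  d=-]
3: W B6 -> L2 miss  d=D]
4: W B6 -> L2 hit  d=D]
5: R B1 -> L1 miss  d=-]
6: R B1 -> L1 hit  d=-]
7: R B3 -> L3 miss  d=-]
8: W B6 -> L2 hit  d=D]
9: R B7 -> L3 miss  d=-]
10: R B2 -> L2 miss wb->B6  d=-]

WB = [4, 6]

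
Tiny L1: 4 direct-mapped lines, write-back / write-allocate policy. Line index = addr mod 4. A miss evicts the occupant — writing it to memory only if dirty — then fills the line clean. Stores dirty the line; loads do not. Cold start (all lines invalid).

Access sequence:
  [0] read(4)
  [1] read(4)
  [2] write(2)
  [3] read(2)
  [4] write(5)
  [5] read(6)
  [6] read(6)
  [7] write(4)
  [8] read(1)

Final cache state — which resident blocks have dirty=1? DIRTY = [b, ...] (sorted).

DIRTY = [4]

0: R B4 → L0 miss [-]
1: R B4 → L0 hit [-]
2: W B2 → L2 miss [D]
3: R B2 → L2 hit [D]
4: W B5 → L1 miss [D]
5: R B6 → L2 miss wb→B2 [-]
6: R B6 → L2 hit [-]
7: W B4 → L0 hit [D]
8: R B1 → L1 miss wb→B5 [-]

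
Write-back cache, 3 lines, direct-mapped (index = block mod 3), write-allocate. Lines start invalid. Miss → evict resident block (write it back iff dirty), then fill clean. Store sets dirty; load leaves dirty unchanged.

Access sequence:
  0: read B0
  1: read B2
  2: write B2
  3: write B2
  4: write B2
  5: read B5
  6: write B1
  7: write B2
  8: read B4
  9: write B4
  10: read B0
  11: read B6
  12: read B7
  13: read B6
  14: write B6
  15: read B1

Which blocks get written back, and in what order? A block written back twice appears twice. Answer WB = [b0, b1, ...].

0: R B0 → L0 miss [-]
1: R B2 → L2 miss [-]
2: W B2 → L2 hit [D]
3: W B2 → L2 hit [D]
4: W B2 → L2 hit [D]
5: R B5 → L2 miss wb→B2 [-]
6: W B1 → L1 miss [D]
7: W B2 → L2 miss [D]
8: R B4 → L1 miss wb→B1 [-]
9: W B4 → L1 hit [D]
10: R B0 → L0 hit [-]
11: R B6 → L0 miss [-]
12: R B7 → L1 miss wb→B4 [-]
13: R B6 → L0 hit [-]
14: W B6 → L0 hit [D]
15: R B1 → L1 miss [-]

WB = [2, 1, 4]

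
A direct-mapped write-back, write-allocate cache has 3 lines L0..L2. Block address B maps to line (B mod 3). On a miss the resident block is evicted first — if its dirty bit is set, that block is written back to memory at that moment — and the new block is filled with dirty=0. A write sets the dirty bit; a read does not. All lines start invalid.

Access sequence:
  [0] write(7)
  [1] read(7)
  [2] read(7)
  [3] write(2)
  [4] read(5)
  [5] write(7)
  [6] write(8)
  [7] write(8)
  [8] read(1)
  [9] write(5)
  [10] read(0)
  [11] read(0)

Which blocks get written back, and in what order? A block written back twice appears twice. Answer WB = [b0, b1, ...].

WB = [2, 7, 8]

0: W B7 → L1 miss [D]
1: R B7 → L1 hit [D]
2: R B7 → L1 hit [D]
3: W B2 → L2 miss [D]
4: R B5 → L2 miss wb→B2 [-]
5: W B7 → L1 hit [D]
6: W B8 → L2 miss [D]
7: W B8 → L2 hit [D]
8: R B1 → L1 miss wb→B7 [-]
9: W B5 → L2 miss wb→B8 [D]
10: R B0 → L0 miss [-]
11: R B0 → L0 hit [-]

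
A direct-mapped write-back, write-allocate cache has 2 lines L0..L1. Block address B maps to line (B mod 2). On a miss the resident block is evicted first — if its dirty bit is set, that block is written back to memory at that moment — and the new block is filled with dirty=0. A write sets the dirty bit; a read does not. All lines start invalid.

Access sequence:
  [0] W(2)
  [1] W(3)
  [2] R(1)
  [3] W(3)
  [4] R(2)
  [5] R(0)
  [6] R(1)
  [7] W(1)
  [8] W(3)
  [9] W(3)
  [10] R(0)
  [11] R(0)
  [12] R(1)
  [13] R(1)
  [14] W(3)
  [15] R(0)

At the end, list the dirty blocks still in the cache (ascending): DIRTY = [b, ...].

DIRTY = [3]

0: W B2 → L0 miss [D]
1: W B3 → L1 miss [D]
2: R B1 → L1 miss wb→B3 [-]
3: W B3 → L1 miss [D]
4: R B2 → L0 hit [D]
5: R B0 → L0 miss wb→B2 [-]
6: R B1 → L1 miss wb→B3 [-]
7: W B1 → L1 hit [D]
8: W B3 → L1 miss wb→B1 [D]
9: W B3 → L1 hit [D]
10: R B0 → L0 hit [-]
11: R B0 → L0 hit [-]
12: R B1 → L1 miss wb→B3 [-]
13: R B1 → L1 hit [-]
14: W B3 → L1 miss [D]
15: R B0 → L0 hit [-]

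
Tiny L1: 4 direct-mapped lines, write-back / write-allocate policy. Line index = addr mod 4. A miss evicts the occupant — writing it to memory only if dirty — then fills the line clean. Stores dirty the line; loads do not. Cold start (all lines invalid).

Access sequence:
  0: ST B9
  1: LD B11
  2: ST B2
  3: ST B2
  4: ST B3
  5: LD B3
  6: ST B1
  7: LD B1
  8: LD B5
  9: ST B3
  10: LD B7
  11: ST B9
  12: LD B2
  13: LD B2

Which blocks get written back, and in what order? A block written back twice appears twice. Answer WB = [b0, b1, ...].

0: W B9 → L1 miss [D]
1: R B11 → L3 miss [-]
2: W B2 → L2 miss [D]
3: W B2 → L2 hit [D]
4: W B3 → L3 miss [D]
5: R B3 → L3 hit [D]
6: W B1 → L1 miss wb→B9 [D]
7: R B1 → L1 hit [D]
8: R B5 → L1 miss wb→B1 [-]
9: W B3 → L3 hit [D]
10: R B7 → L3 miss wb→B3 [-]
11: W B9 → L1 miss [D]
12: R B2 → L2 hit [D]
13: R B2 → L2 hit [D]

WB = [9, 1, 3]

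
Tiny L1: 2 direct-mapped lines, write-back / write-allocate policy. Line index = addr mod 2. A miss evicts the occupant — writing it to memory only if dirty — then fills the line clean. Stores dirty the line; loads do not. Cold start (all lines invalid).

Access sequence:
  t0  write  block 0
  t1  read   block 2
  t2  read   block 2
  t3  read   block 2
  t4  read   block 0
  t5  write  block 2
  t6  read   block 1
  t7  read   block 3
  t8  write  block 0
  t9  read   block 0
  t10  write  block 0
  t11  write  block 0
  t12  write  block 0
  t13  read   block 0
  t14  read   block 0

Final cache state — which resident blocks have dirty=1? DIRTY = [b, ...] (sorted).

DIRTY = [0]

  0 | W B0 → L0 miss [D]
  1 | R B2 → L0 miss wb→B0 [-]
  2 | R B2 → L0 hit [-]
  3 | R B2 → L0 hit [-]
  4 | R B0 → L0 miss [-]
  5 | W B2 → L0 miss [D]
  6 | R B1 → L1 miss [-]
  7 | R B3 → L1 miss [-]
  8 | W B0 → L0 miss wb→B2 [D]
  9 | R B0 → L0 hit [D]
  10 | W B0 → L0 hit [D]
  11 | W B0 → L0 hit [D]
  12 | W B0 → L0 hit [D]
  13 | R B0 → L0 hit [D]
  14 | R B0 → L0 hit [D]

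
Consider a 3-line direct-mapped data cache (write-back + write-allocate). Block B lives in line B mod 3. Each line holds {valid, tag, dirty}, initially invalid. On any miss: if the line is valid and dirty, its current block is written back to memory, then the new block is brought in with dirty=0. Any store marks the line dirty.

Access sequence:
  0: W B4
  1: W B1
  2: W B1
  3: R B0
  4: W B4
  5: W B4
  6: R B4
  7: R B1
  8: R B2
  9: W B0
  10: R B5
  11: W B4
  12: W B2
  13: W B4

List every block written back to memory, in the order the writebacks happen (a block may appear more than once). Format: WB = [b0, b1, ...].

0: W B4 -> L1 miss  d=D]
1: W B1 -> L1 miss wb->B4  d=D]
2: W B1 -> L1 hit  d=D]
3: R B0 -> L0 miss  d=-]
4: W B4 -> L1 miss wb->B1  d=D]
5: W B4 -> L1 hit  d=D]
6: R B4 -> L1 hit  d=D]
7: R B1 -> L1 miss wb->B4  d=-]
8: R B2 -> L2 miss  d=-]
9: W B0 -> L0 hit  d=D]
10: R B5 -> L2 miss  d=-]
11: W B4 -> L1 miss  d=D]
12: W B2 -> L2 miss  d=D]
13: W B4 -> L1 hit  d=D]

WB = [4, 1, 4]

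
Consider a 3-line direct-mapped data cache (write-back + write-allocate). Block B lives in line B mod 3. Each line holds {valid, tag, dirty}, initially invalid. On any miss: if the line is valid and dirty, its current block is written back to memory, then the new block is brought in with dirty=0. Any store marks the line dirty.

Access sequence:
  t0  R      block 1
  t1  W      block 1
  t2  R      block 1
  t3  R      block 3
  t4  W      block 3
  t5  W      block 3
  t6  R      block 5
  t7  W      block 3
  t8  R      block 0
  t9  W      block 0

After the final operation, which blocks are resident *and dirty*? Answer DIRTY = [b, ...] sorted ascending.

0: R B1 -> L1 miss  d=-]
1: W B1 -> L1 hit  d=D]
2: R B1 -> L1 hit  d=D]
3: R B3 -> L0 miss  d=-]
4: W B3 -> L0 hit  d=D]
5: W B3 -> L0 hit  d=D]
6: R B5 -> L2 miss  d=-]
7: W B3 -> L0 hit  d=D]
8: R B0 -> L0 miss wb->B3  d=-]
9: W B0 -> L0 hit  d=D]

DIRTY = [0, 1]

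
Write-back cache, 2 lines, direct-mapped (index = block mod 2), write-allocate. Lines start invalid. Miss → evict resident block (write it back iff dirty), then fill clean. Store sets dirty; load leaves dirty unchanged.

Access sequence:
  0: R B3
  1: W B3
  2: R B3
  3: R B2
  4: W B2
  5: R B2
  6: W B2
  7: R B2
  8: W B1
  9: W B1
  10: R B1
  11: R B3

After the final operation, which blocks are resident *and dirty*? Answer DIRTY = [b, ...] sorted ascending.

DIRTY = [2]

  0 | R B3 → L1 miss [-]
  1 | W B3 → L1 hit [D]
  2 | R B3 → L1 hit [D]
  3 | R B2 → L0 miss [-]
  4 | W B2 → L0 hit [D]
  5 | R B2 → L0 hit [D]
  6 | W B2 → L0 hit [D]
  7 | R B2 → L0 hit [D]
  8 | W B1 → L1 miss wb→B3 [D]
  9 | W B1 → L1 hit [D]
  10 | R B1 → L1 hit [D]
  11 | R B3 → L1 miss wb→B1 [-]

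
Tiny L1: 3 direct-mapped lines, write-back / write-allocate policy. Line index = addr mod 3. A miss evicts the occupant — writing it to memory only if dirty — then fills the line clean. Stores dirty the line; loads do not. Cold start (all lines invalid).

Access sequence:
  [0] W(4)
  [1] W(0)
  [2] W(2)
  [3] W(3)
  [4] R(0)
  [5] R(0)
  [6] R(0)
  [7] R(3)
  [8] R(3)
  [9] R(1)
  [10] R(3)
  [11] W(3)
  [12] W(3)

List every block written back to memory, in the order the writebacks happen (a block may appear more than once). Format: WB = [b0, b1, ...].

0: W B4 → L1 miss [D]
1: W B0 → L0 miss [D]
2: W B2 → L2 miss [D]
3: W B3 → L0 miss wb→B0 [D]
4: R B0 → L0 miss wb→B3 [-]
5: R B0 → L0 hit [-]
6: R B0 → L0 hit [-]
7: R B3 → L0 miss [-]
8: R B3 → L0 hit [-]
9: R B1 → L1 miss wb→B4 [-]
10: R B3 → L0 hit [-]
11: W B3 → L0 hit [D]
12: W B3 → L0 hit [D]

WB = [0, 3, 4]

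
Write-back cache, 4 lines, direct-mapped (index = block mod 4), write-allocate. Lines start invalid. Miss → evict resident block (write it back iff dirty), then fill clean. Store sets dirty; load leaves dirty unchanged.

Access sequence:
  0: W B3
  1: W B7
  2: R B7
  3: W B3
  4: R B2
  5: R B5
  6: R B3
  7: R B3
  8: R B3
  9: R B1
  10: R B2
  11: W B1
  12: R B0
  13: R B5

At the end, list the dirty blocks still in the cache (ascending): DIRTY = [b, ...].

DIRTY = [3]

0: W B3 → L3 miss [D]
1: W B7 → L3 miss wb→B3 [D]
2: R B7 → L3 hit [D]
3: W B3 → L3 miss wb→B7 [D]
4: R B2 → L2 miss [-]
5: R B5 → L1 miss [-]
6: R B3 → L3 hit [D]
7: R B3 → L3 hit [D]
8: R B3 → L3 hit [D]
9: R B1 → L1 miss [-]
10: R B2 → L2 hit [-]
11: W B1 → L1 hit [D]
12: R B0 → L0 miss [-]
13: R B5 → L1 miss wb→B1 [-]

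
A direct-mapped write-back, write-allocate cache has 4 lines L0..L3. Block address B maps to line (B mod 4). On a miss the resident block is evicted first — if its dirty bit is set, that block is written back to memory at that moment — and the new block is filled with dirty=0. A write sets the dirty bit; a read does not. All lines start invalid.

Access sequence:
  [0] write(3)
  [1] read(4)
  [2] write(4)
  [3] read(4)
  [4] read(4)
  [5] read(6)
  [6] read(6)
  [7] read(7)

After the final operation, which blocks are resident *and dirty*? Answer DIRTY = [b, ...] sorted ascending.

  0 | W B3 → L3 miss [D]
  1 | R B4 → L0 miss [-]
  2 | W B4 → L0 hit [D]
  3 | R B4 → L0 hit [D]
  4 | R B4 → L0 hit [D]
  5 | R B6 → L2 miss [-]
  6 | R B6 → L2 hit [-]
  7 | R B7 → L3 miss wb→B3 [-]

DIRTY = [4]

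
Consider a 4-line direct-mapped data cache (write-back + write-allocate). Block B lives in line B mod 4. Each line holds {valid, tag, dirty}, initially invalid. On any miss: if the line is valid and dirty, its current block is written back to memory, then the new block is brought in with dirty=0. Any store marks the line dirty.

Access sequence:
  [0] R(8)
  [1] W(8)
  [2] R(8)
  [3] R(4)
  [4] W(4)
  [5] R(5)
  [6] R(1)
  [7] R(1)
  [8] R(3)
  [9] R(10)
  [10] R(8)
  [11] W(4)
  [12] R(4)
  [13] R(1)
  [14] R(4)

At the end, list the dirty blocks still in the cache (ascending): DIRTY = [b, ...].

  0 | R B8 → L0 miss [-]
  1 | W B8 → L0 hit [D]
  2 | R B8 → L0 hit [D]
  3 | R B4 → L0 miss wb→B8 [-]
  4 | W B4 → L0 hit [D]
  5 | R B5 → L1 miss [-]
  6 | R B1 → L1 miss [-]
  7 | R B1 → L1 hit [-]
  8 | R B3 → L3 miss [-]
  9 | R B10 → L2 miss [-]
  10 | R B8 → L0 miss wb→B4 [-]
  11 | W B4 → L0 miss [D]
  12 | R B4 → L0 hit [D]
  13 | R B1 → L1 hit [-]
  14 | R B4 → L0 hit [D]

DIRTY = [4]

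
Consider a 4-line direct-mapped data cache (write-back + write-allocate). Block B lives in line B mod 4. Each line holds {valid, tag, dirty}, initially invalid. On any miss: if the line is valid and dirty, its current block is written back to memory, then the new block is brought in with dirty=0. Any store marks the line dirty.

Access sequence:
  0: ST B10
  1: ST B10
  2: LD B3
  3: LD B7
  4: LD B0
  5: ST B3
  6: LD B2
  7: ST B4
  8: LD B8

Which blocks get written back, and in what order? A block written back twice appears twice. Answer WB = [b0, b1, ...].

0: W B10 → L2 miss [D]
1: W B10 → L2 hit [D]
2: R B3 → L3 miss [-]
3: R B7 → L3 miss [-]
4: R B0 → L0 miss [-]
5: W B3 → L3 miss [D]
6: R B2 → L2 miss wb→B10 [-]
7: W B4 → L0 miss [D]
8: R B8 → L0 miss wb→B4 [-]

WB = [10, 4]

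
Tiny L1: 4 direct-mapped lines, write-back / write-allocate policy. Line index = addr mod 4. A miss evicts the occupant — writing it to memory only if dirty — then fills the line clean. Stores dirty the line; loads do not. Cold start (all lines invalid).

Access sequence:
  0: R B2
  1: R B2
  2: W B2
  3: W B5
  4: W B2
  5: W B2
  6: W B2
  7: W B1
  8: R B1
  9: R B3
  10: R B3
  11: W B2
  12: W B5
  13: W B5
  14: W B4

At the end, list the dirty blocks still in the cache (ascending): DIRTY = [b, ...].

  0 | R B2 → L2 miss [-]
  1 | R B2 → L2 hit [-]
  2 | W B2 → L2 hit [D]
  3 | W B5 → L1 miss [D]
  4 | W B2 → L2 hit [D]
  5 | W B2 → L2 hit [D]
  6 | W B2 → L2 hit [D]
  7 | W B1 → L1 miss wb→B5 [D]
  8 | R B1 → L1 hit [D]
  9 | R B3 → L3 miss [-]
  10 | R B3 → L3 hit [-]
  11 | W B2 → L2 hit [D]
  12 | W B5 → L1 miss wb→B1 [D]
  13 | W B5 → L1 hit [D]
  14 | W B4 → L0 miss [D]

DIRTY = [2, 4, 5]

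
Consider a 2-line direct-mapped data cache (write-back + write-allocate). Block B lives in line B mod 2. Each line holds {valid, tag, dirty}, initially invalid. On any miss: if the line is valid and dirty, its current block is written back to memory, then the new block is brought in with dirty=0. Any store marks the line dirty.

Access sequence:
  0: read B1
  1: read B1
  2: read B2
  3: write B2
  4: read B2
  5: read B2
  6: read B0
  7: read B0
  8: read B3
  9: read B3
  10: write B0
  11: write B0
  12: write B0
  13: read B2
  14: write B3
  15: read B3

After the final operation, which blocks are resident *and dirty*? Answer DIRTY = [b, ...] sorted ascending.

DIRTY = [3]

0: R B1 -> L1 miss  d=-]
1: R B1 -> L1 hit  d=-]
2: R B2 -> L0 miss  d=-]
3: W B2 -> L0 hit  d=D]
4: R B2 -> L0 hit  d=D]
5: R B2 -> L0 hit  d=D]
6: R B0 -> L0 miss wb->B2  d=-]
7: R B0 -> L0 hit  d=-]
8: R B3 -> L1 miss  d=-]
9: R B3 -> L1 hit  d=-]
10: W B0 -> L0 hit  d=D]
11: W B0 -> L0 hit  d=D]
12: W B0 -> L0 hit  d=D]
13: R B2 -> L0 miss wb->B0  d=-]
14: W B3 -> L1 hit  d=D]
15: R B3 -> L1 hit  d=D]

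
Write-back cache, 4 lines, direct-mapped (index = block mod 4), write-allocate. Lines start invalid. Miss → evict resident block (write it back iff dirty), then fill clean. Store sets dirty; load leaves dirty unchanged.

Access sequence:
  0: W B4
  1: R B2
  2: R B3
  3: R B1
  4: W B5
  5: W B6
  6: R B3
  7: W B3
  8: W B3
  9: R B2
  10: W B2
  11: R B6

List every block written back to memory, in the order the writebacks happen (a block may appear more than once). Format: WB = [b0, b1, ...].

0: W B4 → L0 miss [D]
1: R B2 → L2 miss [-]
2: R B3 → L3 miss [-]
3: R B1 → L1 miss [-]
4: W B5 → L1 miss [D]
5: W B6 → L2 miss [D]
6: R B3 → L3 hit [-]
7: W B3 → L3 hit [D]
8: W B3 → L3 hit [D]
9: R B2 → L2 miss wb→B6 [-]
10: W B2 → L2 hit [D]
11: R B6 → L2 miss wb→B2 [-]

WB = [6, 2]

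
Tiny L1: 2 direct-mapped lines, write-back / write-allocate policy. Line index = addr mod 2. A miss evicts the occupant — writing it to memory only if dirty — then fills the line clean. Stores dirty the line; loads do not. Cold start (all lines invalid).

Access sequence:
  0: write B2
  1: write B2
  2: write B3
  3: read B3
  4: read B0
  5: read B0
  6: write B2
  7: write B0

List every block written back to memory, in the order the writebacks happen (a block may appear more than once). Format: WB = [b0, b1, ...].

  0 | W B2 → L0 miss [D]
  1 | W B2 → L0 hit [D]
  2 | W B3 → L1 miss [D]
  3 | R B3 → L1 hit [D]
  4 | R B0 → L0 miss wb→B2 [-]
  5 | R B0 → L0 hit [-]
  6 | W B2 → L0 miss [D]
  7 | W B0 → L0 miss wb→B2 [D]

WB = [2, 2]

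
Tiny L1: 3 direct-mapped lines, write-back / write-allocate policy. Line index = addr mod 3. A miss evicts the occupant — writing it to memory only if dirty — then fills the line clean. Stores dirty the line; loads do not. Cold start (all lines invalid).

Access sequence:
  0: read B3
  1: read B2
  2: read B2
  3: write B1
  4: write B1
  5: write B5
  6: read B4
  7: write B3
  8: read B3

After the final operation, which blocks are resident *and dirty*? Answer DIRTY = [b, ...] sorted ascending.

DIRTY = [3, 5]

0: R B3 → L0 miss [-]
1: R B2 → L2 miss [-]
2: R B2 → L2 hit [-]
3: W B1 → L1 miss [D]
4: W B1 → L1 hit [D]
5: W B5 → L2 miss [D]
6: R B4 → L1 miss wb→B1 [-]
7: W B3 → L0 hit [D]
8: R B3 → L0 hit [D]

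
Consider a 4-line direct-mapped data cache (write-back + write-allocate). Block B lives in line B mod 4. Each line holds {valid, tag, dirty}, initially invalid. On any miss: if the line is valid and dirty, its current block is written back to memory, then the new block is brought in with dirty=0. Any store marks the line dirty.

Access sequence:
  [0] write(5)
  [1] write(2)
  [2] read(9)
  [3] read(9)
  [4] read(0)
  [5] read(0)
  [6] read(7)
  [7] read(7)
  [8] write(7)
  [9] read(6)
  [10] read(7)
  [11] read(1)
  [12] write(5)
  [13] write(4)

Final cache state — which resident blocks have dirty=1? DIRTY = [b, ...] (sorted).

DIRTY = [4, 5, 7]

0: W B5 → L1 miss [D]
1: W B2 → L2 miss [D]
2: R B9 → L1 miss wb→B5 [-]
3: R B9 → L1 hit [-]
4: R B0 → L0 miss [-]
5: R B0 → L0 hit [-]
6: R B7 → L3 miss [-]
7: R B7 → L3 hit [-]
8: W B7 → L3 hit [D]
9: R B6 → L2 miss wb→B2 [-]
10: R B7 → L3 hit [D]
11: R B1 → L1 miss [-]
12: W B5 → L1 miss [D]
13: W B4 → L0 miss [D]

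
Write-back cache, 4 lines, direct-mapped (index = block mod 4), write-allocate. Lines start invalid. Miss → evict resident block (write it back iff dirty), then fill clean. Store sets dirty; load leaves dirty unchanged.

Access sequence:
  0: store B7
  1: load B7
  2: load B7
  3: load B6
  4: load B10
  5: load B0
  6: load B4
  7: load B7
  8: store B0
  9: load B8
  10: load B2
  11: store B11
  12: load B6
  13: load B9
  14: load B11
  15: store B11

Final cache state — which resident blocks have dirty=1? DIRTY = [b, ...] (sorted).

DIRTY = [11]

  0 | W B7 → L3 miss [D]
  1 | R B7 → L3 hit [D]
  2 | R B7 → L3 hit [D]
  3 | R B6 → L2 miss [-]
  4 | R B10 → L2 miss [-]
  5 | R B0 → L0 miss [-]
  6 | R B4 → L0 miss [-]
  7 | R B7 → L3 hit [D]
  8 | W B0 → L0 miss [D]
  9 | R B8 → L0 miss wb→B0 [-]
  10 | R B2 → L2 miss [-]
  11 | W B11 → L3 miss wb→B7 [D]
  12 | R B6 → L2 miss [-]
  13 | R B9 → L1 miss [-]
  14 | R B11 → L3 hit [D]
  15 | W B11 → L3 hit [D]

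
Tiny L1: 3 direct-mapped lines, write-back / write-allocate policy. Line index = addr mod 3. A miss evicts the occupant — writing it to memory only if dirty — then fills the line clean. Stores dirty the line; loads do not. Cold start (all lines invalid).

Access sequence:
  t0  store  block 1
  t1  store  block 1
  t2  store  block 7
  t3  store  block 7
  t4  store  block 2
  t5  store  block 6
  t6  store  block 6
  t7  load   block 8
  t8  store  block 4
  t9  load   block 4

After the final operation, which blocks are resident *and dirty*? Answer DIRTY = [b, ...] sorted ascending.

DIRTY = [4, 6]

0: W B1 -> L1 miss  d=D]
1: W B1 -> L1 hit  d=D]
2: W B7 -> L1 miss wb->B1  d=D]
3: W B7 -> L1 hit  d=D]
4: W B2 -> L2 miss  d=D]
5: W B6 -> L0 miss  d=D]
6: W B6 -> L0 hit  d=D]
7: R B8 -> L2 miss wb->B2  d=-]
8: W B4 -> L1 miss wb->B7  d=D]
9: R B4 -> L1 hit  d=D]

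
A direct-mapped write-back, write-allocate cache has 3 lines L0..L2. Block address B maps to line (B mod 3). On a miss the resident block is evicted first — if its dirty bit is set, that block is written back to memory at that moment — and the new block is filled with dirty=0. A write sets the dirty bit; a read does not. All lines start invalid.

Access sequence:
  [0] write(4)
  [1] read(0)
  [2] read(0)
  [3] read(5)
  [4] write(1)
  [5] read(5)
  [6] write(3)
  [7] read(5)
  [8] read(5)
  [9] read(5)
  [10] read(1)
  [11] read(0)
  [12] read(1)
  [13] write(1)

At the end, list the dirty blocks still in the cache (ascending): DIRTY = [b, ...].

0: W B4 → L1 miss [D]
1: R B0 → L0 miss [-]
2: R B0 → L0 hit [-]
3: R B5 → L2 miss [-]
4: W B1 → L1 miss wb→B4 [D]
5: R B5 → L2 hit [-]
6: W B3 → L0 miss [D]
7: R B5 → L2 hit [-]
8: R B5 → L2 hit [-]
9: R B5 → L2 hit [-]
10: R B1 → L1 hit [D]
11: R B0 → L0 miss wb→B3 [-]
12: R B1 → L1 hit [D]
13: W B1 → L1 hit [D]

DIRTY = [1]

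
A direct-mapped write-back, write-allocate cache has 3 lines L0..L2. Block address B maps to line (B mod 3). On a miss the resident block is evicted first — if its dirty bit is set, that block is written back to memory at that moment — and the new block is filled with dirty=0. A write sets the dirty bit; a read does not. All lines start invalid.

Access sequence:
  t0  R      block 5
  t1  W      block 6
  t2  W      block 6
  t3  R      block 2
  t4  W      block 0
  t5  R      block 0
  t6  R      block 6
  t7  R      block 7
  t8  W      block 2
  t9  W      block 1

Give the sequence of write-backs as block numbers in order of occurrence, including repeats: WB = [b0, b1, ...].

0: R B5 -> L2 miss  d=-]
1: W B6 -> L0 miss  d=D]
2: W B6 -> L0 hit  d=D]
3: R B2 -> L2 miss  d=-]
4: W B0 -> L0 miss wb->B6  d=D]
5: R B0 -> L0 hit  d=D]
6: R B6 -> L0 miss wb->B0  d=-]
7: R B7 -> L1 miss  d=-]
8: W B2 -> L2 hit  d=D]
9: W B1 -> L1 miss  d=D]

WB = [6, 0]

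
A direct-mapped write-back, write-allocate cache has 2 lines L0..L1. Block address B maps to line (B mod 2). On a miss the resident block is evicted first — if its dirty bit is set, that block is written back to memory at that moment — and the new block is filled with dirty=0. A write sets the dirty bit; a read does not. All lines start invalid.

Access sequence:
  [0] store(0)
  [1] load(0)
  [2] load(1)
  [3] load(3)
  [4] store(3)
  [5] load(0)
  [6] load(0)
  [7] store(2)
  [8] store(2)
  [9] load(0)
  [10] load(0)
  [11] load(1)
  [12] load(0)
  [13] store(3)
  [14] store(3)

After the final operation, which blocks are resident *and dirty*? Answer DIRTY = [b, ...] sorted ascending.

DIRTY = [3]

  0 | W B0 → L0 miss [D]
  1 | R B0 → L0 hit [D]
  2 | R B1 → L1 miss [-]
  3 | R B3 → L1 miss [-]
  4 | W B3 → L1 hit [D]
  5 | R B0 → L0 hit [D]
  6 | R B0 → L0 hit [D]
  7 | W B2 → L0 miss wb→B0 [D]
  8 | W B2 → L0 hit [D]
  9 | R B0 → L0 miss wb→B2 [-]
  10 | R B0 → L0 hit [-]
  11 | R B1 → L1 miss wb→B3 [-]
  12 | R B0 → L0 hit [-]
  13 | W B3 → L1 miss [D]
  14 | W B3 → L1 hit [D]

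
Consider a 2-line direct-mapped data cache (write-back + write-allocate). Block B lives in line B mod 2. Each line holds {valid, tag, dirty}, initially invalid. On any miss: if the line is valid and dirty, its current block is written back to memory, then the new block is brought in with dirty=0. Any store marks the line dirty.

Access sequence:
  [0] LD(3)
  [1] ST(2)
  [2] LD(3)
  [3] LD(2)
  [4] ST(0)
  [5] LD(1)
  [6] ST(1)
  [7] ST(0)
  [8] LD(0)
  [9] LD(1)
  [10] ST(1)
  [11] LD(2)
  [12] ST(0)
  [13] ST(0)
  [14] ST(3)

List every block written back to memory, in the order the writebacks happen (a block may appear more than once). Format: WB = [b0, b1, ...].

WB = [2, 0, 1]

0: R B3 -> L1 miss  d=-]
1: W B2 -> L0 miss  d=D]
2: R B3 -> L1 hit  d=-]
3: R B2 -> L0 hit  d=D]
4: W B0 -> L0 miss wb->B2  d=D]
5: R B1 -> L1 miss  d=-]
6: W B1 -> L1 hit  d=D]
7: W B0 -> L0 hit  d=D]
8: R B0 -> L0 hit  d=D]
9: R B1 -> L1 hit  d=D]
10: W B1 -> L1 hit  d=D]
11: R B2 -> L0 miss wb->B0  d=-]
12: W B0 -> L0 miss  d=D]
13: W B0 -> L0 hit  d=D]
14: W B3 -> L1 miss wb->B1  d=D]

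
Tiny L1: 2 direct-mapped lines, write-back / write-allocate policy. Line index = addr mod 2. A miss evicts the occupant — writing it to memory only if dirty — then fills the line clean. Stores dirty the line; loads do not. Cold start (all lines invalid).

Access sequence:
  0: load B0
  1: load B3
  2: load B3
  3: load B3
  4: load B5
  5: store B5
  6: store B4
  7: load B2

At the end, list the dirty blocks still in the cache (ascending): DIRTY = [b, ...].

DIRTY = [5]

0: R B0 -> L0 miss  d=-]
1: R B3 -> L1 miss  d=-]
2: R B3 -> L1 hit  d=-]
3: R B3 -> L1 hit  d=-]
4: R B5 -> L1 miss  d=-]
5: W B5 -> L1 hit  d=D]
6: W B4 -> L0 miss  d=D]
7: R B2 -> L0 miss wb->B4  d=-]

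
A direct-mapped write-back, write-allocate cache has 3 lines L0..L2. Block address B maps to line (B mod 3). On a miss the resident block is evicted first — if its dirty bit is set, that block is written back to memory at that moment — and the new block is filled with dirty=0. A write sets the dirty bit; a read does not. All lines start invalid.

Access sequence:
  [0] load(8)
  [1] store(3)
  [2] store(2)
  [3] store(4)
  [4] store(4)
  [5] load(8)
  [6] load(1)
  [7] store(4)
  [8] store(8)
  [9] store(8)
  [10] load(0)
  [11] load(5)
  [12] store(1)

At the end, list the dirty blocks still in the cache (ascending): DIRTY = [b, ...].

DIRTY = [1]

  0 | R B8 → L2 miss [-]
  1 | W B3 → L0 miss [D]
  2 | W B2 → L2 miss [D]
  3 | W B4 → L1 miss [D]
  4 | W B4 → L1 hit [D]
  5 | R B8 → L2 miss wb→B2 [-]
  6 | R B1 → L1 miss wb→B4 [-]
  7 | W B4 → L1 miss [D]
  8 | W B8 → L2 hit [D]
  9 | W B8 → L2 hit [D]
  10 | R B0 → L0 miss wb→B3 [-]
  11 | R B5 → L2 miss wb→B8 [-]
  12 | W B1 → L1 miss wb→B4 [D]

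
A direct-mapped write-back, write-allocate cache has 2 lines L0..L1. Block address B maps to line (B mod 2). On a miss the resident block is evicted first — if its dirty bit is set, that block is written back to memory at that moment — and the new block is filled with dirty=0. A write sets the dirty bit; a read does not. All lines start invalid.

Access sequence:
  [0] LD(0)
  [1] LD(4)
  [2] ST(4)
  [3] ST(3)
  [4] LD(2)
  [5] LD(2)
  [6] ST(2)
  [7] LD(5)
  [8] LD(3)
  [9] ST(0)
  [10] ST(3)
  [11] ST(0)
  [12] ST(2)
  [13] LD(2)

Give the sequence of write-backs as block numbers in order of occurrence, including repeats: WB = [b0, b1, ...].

0: R B0 -> L0 miss  d=-]
1: R B4 -> L0 miss  d=-]
2: W B4 -> L0 hit  d=D]
3: W B3 -> L1 miss  d=D]
4: R B2 -> L0 miss wb->B4  d=-]
5: R B2 -> L0 hit  d=-]
6: W B2 -> L0 hit  d=D]
7: R B5 -> L1 miss wb->B3  d=-]
8: R B3 -> L1 miss  d=-]
9: W B0 -> L0 miss wb->B2  d=D]
10: W B3 -> L1 hit  d=D]
11: W B0 -> L0 hit  d=D]
12: W B2 -> L0 miss wb->B0  d=D]
13: R B2 -> L0 hit  d=D]

WB = [4, 3, 2, 0]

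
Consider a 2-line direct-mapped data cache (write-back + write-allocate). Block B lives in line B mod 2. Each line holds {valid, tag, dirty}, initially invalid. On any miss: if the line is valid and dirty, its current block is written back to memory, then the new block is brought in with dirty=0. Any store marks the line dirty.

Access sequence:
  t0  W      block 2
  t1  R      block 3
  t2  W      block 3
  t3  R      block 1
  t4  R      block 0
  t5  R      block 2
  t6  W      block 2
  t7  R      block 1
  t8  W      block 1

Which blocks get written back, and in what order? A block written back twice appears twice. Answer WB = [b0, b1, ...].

WB = [3, 2]

  0 | W B2 → L0 miss [D]
  1 | R B3 → L1 miss [-]
  2 | W B3 → L1 hit [D]
  3 | R B1 → L1 miss wb→B3 [-]
  4 | R B0 → L0 miss wb→B2 [-]
  5 | R B2 → L0 miss [-]
  6 | W B2 → L0 hit [D]
  7 | R B1 → L1 hit [-]
  8 | W B1 → L1 hit [D]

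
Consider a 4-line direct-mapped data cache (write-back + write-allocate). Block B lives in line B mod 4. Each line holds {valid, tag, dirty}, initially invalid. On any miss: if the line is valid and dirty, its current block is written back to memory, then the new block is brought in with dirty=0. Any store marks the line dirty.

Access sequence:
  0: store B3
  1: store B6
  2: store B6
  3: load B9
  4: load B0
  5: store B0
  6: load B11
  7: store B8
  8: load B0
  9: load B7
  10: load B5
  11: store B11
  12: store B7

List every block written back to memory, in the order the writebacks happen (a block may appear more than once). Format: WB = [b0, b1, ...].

WB = [3, 0, 8, 11]

0: W B3 → L3 miss [D]
1: W B6 → L2 miss [D]
2: W B6 → L2 hit [D]
3: R B9 → L1 miss [-]
4: R B0 → L0 miss [-]
5: W B0 → L0 hit [D]
6: R B11 → L3 miss wb→B3 [-]
7: W B8 → L0 miss wb→B0 [D]
8: R B0 → L0 miss wb→B8 [-]
9: R B7 → L3 miss [-]
10: R B5 → L1 miss [-]
11: W B11 → L3 miss [D]
12: W B7 → L3 miss wb→B11 [D]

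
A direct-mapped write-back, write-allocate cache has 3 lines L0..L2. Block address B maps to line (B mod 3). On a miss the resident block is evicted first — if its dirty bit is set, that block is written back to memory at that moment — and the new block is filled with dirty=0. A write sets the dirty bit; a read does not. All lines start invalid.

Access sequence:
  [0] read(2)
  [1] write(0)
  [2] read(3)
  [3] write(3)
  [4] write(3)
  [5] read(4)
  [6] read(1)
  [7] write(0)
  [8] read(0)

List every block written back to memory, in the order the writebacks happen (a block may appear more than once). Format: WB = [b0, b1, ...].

0: R B2 -> L2 miss  d=-]
1: W B0 -> L0 miss  d=D]
2: R B3 -> L0 miss wb->B0  d=-]
3: W B3 -> L0 hit  d=D]
4: W B3 -> L0 hit  d=D]
5: R B4 -> L1 miss  d=-]
6: R B1 -> L1 miss  d=-]
7: W B0 -> L0 miss wb->B3  d=D]
8: R B0 -> L0 hit  d=D]

WB = [0, 3]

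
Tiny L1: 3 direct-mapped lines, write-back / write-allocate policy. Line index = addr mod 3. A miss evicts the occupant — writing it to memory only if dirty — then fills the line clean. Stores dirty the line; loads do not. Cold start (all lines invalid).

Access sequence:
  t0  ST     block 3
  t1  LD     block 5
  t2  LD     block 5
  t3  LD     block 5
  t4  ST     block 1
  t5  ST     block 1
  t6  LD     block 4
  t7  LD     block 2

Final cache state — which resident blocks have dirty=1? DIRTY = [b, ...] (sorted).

0: W B3 -> L0 miss  d=D]
1: R B5 -> L2 miss  d=-]
2: R B5 -> L2 hit  d=-]
3: R B5 -> L2 hit  d=-]
4: W B1 -> L1 miss  d=D]
5: W B1 -> L1 hit  d=D]
6: R B4 -> L1 miss wb->B1  d=-]
7: R B2 -> L2 miss  d=-]

DIRTY = [3]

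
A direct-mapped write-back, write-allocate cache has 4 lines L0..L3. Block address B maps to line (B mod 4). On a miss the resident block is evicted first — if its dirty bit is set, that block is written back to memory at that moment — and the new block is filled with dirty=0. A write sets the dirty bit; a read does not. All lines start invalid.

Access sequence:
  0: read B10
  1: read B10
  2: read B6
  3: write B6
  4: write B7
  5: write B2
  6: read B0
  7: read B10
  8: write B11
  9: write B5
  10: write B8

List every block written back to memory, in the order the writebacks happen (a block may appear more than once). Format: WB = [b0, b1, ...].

WB = [6, 2, 7]

  0 | R B10 → L2 miss [-]
  1 | R B10 → L2 hit [-]
  2 | R B6 → L2 miss [-]
  3 | W B6 → L2 hit [D]
  4 | W B7 → L3 miss [D]
  5 | W B2 → L2 miss wb→B6 [D]
  6 | R B0 → L0 miss [-]
  7 | R B10 → L2 miss wb→B2 [-]
  8 | W B11 → L3 miss wb→B7 [D]
  9 | W B5 → L1 miss [D]
  10 | W B8 → L0 miss [D]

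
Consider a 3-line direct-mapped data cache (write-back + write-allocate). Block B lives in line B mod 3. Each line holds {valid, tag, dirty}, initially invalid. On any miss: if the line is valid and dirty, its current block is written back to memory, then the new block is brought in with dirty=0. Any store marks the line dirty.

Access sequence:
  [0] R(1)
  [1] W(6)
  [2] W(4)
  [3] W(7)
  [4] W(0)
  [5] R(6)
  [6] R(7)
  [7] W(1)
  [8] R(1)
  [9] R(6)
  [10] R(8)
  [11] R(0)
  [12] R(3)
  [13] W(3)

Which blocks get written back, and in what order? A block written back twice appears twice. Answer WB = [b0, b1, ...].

WB = [4, 6, 0, 7]

0: R B1 → L1 miss [-]
1: W B6 → L0 miss [D]
2: W B4 → L1 miss [D]
3: W B7 → L1 miss wb→B4 [D]
4: W B0 → L0 miss wb→B6 [D]
5: R B6 → L0 miss wb→B0 [-]
6: R B7 → L1 hit [D]
7: W B1 → L1 miss wb→B7 [D]
8: R B1 → L1 hit [D]
9: R B6 → L0 hit [-]
10: R B8 → L2 miss [-]
11: R B0 → L0 miss [-]
12: R B3 → L0 miss [-]
13: W B3 → L0 hit [D]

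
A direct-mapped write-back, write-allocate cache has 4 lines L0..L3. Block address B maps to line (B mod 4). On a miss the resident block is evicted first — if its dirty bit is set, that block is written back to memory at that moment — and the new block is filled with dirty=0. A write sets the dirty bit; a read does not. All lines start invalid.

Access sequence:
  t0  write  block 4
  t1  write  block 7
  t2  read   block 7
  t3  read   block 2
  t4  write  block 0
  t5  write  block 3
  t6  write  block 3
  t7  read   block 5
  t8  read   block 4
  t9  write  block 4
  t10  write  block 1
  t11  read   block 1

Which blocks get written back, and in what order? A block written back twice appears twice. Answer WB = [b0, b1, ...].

0: W B4 → L0 miss [D]
1: W B7 → L3 miss [D]
2: R B7 → L3 hit [D]
3: R B2 → L2 miss [-]
4: W B0 → L0 miss wb→B4 [D]
5: W B3 → L3 miss wb→B7 [D]
6: W B3 → L3 hit [D]
7: R B5 → L1 miss [-]
8: R B4 → L0 miss wb→B0 [-]
9: W B4 → L0 hit [D]
10: W B1 → L1 miss [D]
11: R B1 → L1 hit [D]

WB = [4, 7, 0]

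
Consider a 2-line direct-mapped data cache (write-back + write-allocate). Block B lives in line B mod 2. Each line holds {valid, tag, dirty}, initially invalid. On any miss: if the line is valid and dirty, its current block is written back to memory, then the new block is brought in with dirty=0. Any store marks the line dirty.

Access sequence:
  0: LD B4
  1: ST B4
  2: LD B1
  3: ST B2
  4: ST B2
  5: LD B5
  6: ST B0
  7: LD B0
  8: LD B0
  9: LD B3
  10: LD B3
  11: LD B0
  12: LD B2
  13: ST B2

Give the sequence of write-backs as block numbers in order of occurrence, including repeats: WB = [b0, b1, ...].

WB = [4, 2, 0]

0: R B4 -> L0 miss  d=-]
1: W B4 -> L0 hit  d=D]
2: R B1 -> L1 miss  d=-]
3: W B2 -> L0 miss wb->B4  d=D]
4: W B2 -> L0 hit  d=D]
5: R B5 -> L1 miss  d=-]
6: W B0 -> L0 miss wb->B2  d=D]
7: R B0 -> L0 hit  d=D]
8: R B0 -> L0 hit  d=D]
9: R B3 -> L1 miss  d=-]
10: R B3 -> L1 hit  d=-]
11: R B0 -> L0 hit  d=D]
12: R B2 -> L0 miss wb->B0  d=-]
13: W B2 -> L0 hit  d=D]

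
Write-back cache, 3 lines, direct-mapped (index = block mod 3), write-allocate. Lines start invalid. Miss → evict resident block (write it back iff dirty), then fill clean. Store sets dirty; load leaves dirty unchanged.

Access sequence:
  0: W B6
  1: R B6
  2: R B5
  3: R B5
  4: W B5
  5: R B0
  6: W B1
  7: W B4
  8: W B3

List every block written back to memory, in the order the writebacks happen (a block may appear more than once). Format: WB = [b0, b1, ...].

0: W B6 → L0 miss [D]
1: R B6 → L0 hit [D]
2: R B5 → L2 miss [-]
3: R B5 → L2 hit [-]
4: W B5 → L2 hit [D]
5: R B0 → L0 miss wb→B6 [-]
6: W B1 → L1 miss [D]
7: W B4 → L1 miss wb→B1 [D]
8: W B3 → L0 miss [D]

WB = [6, 1]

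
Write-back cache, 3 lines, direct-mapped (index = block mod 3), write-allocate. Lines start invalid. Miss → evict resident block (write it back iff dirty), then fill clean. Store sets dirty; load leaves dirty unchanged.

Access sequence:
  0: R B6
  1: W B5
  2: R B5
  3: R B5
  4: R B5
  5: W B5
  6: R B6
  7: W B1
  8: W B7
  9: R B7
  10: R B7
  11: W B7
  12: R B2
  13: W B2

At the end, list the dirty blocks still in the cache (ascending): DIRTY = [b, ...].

DIRTY = [2, 7]

0: R B6 -> L0 miss  d=-]
1: W B5 -> L2 miss  d=D]
2: R B5 -> L2 hit  d=D]
3: R B5 -> L2 hit  d=D]
4: R B5 -> L2 hit  d=D]
5: W B5 -> L2 hit  d=D]
6: R B6 -> L0 hit  d=-]
7: W B1 -> L1 miss  d=D]
8: W B7 -> L1 miss wb->B1  d=D]
9: R B7 -> L1 hit  d=D]
10: R B7 -> L1 hit  d=D]
11: W B7 -> L1 hit  d=D]
12: R B2 -> L2 miss wb->B5  d=-]
13: W B2 -> L2 hit  d=D]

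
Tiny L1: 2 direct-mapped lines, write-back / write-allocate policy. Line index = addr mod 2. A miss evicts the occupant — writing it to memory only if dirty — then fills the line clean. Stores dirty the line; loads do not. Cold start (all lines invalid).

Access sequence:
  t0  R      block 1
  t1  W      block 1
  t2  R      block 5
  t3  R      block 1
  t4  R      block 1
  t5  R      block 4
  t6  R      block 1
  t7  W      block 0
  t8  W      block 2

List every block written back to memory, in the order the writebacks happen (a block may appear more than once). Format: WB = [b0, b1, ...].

0: R B1 -> L1 miss  d=-]
1: W B1 -> L1 hit  d=D]
2: R B5 -> L1 miss wb->B1  d=-]
3: R B1 -> L1 miss  d=-]
4: R B1 -> L1 hit  d=-]
5: R B4 -> L0 miss  d=-]
6: R B1 -> L1 hit  d=-]
7: W B0 -> L0 miss  d=D]
8: W B2 -> L0 miss wb->B0  d=D]

WB = [1, 0]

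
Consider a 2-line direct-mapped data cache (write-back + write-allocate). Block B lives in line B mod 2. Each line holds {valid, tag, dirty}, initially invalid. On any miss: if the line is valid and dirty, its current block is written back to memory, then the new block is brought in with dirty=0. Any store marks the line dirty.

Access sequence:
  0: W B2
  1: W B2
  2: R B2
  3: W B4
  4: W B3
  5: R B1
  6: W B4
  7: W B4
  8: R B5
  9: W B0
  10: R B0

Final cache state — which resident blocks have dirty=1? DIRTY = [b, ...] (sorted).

0: W B2 → L0 miss [D]
1: W B2 → L0 hit [D]
2: R B2 → L0 hit [D]
3: W B4 → L0 miss wb→B2 [D]
4: W B3 → L1 miss [D]
5: R B1 → L1 miss wb→B3 [-]
6: W B4 → L0 hit [D]
7: W B4 → L0 hit [D]
8: R B5 → L1 miss [-]
9: W B0 → L0 miss wb→B4 [D]
10: R B0 → L0 hit [D]

DIRTY = [0]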